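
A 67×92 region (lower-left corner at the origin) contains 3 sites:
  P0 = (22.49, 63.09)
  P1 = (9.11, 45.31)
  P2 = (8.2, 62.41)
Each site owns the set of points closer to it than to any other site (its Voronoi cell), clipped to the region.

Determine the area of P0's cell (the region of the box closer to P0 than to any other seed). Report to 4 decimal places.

1. box [0,67]×[0,92]: [(0, 0) (67, 0) (67, 92) (0, 92)]
2. ⊥bis P0·P1 via (15.8,54.2): [(0, 66.09) (67, 15.6704) (67, 92) (0, 92)]  |A|=3425.0264
3. ⊥bis P0·P2 via (15.345,62.75): [(15.7501, 54.2376) (67, 15.6704) (67, 92) (13.9531, 92)]  |A|=2957.5324
4. canonical 4-gon: [(15.7501, 54.2376) (67, 15.6704) (67, 92) (13.9531, 92)]
5. shoelace: 2957.5324

Area of P0's cell: 2957.5324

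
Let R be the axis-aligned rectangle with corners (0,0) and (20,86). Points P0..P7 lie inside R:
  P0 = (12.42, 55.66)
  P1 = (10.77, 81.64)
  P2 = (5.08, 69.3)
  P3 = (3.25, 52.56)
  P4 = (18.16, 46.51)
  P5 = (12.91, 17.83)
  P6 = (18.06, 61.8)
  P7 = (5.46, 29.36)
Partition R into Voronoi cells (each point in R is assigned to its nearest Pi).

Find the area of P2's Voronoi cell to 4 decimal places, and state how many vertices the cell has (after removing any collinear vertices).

Area of P2's cell: 184.5614 (5 vertices)

1. box [0,20]×[0,86]: [(0, 0) (20, 0) (20, 86) (0, 86)]
2. ⊥bis P2·P0 via (8.75,62.48): [(0, 57.7714) (20, 68.5339) (20, 86) (0, 86)]  |A|=456.9469
3. ⊥bis P2·P1 via (7.925,75.47): [(0, 79.1242) (0, 57.7714) (20, 68.5339) (20, 69.9022)]  |A|=227.2112
4. ⊥bis P2·P3 via (4.165,60.93): [(0, 79.1242) (0, 61.3853) (5.5818, 60.7751) (20, 68.5339) (20, 69.9022)]  |A|=217.1252
5. ⊥bis P2·P4 via (11.62,57.905): [(0, 79.1242) (0, 61.3853) (5.5818, 60.7751) (20, 68.5339) (20, 69.9022)]  |A|=217.1252
6. ⊥bis P2·P5 via (8.995,43.565): [(0, 79.1242) (0, 61.3853) (5.5818, 60.7751) (20, 68.5339) (20, 69.9022)]  |A|=217.1252
7. ⊥bis P2·P6 via (11.57,65.55): [(15.3292, 72.0559) (0, 79.1242) (0, 61.3853) (5.5818, 60.7751) (10.2682, 63.297)]  |A|=184.5614
8. ⊥bis P2·P7 via (5.27,49.33): [(15.3292, 72.0559) (0, 79.1242) (0, 61.3853) (5.5818, 60.7751) (10.2682, 63.297)]  |A|=184.5614
9. canonical 5-gon: [(15.3292, 72.0559) (0, 79.1242) (0, 61.3853) (5.5818, 60.7751) (10.2682, 63.297)]
10. shoelace: 184.5614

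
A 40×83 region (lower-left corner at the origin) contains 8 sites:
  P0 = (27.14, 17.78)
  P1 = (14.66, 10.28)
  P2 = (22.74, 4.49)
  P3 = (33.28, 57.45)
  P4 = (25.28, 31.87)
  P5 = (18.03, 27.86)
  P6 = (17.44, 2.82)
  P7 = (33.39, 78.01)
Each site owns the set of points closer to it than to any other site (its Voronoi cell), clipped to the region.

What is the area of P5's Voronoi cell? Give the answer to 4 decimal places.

1. box [0,40]×[0,83]: [(0, 0) (40, 0) (40, 83) (0, 83)]
2. ⊥bis P5·P0 via (22.585,22.82): [(0, 2.4084) (40, 38.5592) (40, 83) (0, 83)]  |A|=2500.6498
3. ⊥bis P5·P1 via (16.345,19.07): [(0, 22.2033) (18.0699, 18.7394) (40, 38.5592) (40, 83) (0, 83)]  |A|=2321.8043
4. ⊥bis P5·P2 via (20.385,16.175): [(0, 22.2033) (18.0699, 18.7394) (40, 38.5592) (40, 83) (0, 83)]  |A|=2321.8043
5. ⊥bis P5·P3 via (25.655,42.655): [(0, 55.877) (0, 22.2033) (18.0699, 18.7394) (37.6766, 36.4593)]  |A|=828.4129
6. ⊥bis P5·P4 via (21.655,29.865): [(10.1654, 50.638) (0, 55.877) (0, 22.2033) (18.0699, 18.7394) (24.5629, 24.6076)]  |A|=572.4173
7. ⊥bis P5·P6 via (17.735,15.34): [(10.1654, 50.638) (0, 55.877) (0, 22.2033) (18.0699, 18.7394) (24.5629, 24.6076)]  |A|=572.4173
8. ⊥bis P5·P7 via (25.71,52.935): [(10.1654, 50.638) (0, 55.877) (0, 22.2033) (18.0699, 18.7394) (24.5629, 24.6076)]  |A|=572.4173
9. canonical 5-gon: [(10.1654, 50.638) (0, 55.877) (0, 22.2033) (18.0699, 18.7394) (24.5629, 24.6076)]
10. shoelace: 572.4173

Area of P5's cell: 572.4173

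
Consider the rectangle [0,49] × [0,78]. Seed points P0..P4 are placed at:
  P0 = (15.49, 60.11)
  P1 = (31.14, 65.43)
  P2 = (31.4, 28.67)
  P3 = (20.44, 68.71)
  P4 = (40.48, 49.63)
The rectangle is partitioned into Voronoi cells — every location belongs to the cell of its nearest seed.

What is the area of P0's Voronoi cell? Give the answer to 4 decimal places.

Area of P0's cell: 723.9706

1. box [0,49]×[0,78]: [(0, 0) (49, 0) (49, 78) (0, 78)]
2. ⊥bis P0·P1 via (23.315,62.77): [(0, 0) (44.6528, 0) (18.1378, 78) (0, 78)]  |A|=2448.8319
3. ⊥bis P0·P2 via (23.445,44.39): [(0, 32.5258) (28.6651, 47.0316) (18.1378, 78) (0, 78)]  |A|=932.6092
4. ⊥bis P0·P3 via (17.965,64.41): [(0, 74.7503) (0, 32.5258) (28.6651, 47.0316) (23.9233, 60.9805)]  |A|=739.3898
5. ⊥bis P0·P4 via (27.985,54.87): [(0, 74.7503) (0, 32.5258) (23.6291, 44.4832) (26.8889, 52.2564) (23.9233, 60.9805)]  |A|=723.9706
6. canonical 5-gon: [(0, 74.7503) (0, 32.5258) (23.6291, 44.4832) (26.8889, 52.2564) (23.9233, 60.9805)]
7. shoelace: 723.9706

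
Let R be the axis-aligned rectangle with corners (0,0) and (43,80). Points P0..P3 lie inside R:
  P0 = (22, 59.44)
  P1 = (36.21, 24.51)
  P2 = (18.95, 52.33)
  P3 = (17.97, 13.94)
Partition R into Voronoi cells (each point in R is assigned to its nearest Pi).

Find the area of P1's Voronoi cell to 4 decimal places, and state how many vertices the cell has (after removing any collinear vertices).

Area of P1's cell: 653.6125 (5 vertices)

1. box [0,43]×[0,80]: [(0, 0) (43, 0) (43, 80) (0, 80)]
2. ⊥bis P1·P0 via (29.105,41.975): [(0, 30.1347) (0, 0) (43, 0) (43, 47.6277)]  |A|=1671.8908
3. ⊥bis P1·P2 via (27.58,38.42): [(41.3186, 46.9437) (0, 21.3089) (0, 0) (43, 0) (43, 47.6277)]  |A|=1489.5562
4. ⊥bis P1·P3 via (27.09,19.225): [(41.3186, 46.9437) (19.0378, 33.1203) (38.2308, 0) (43, 0) (43, 47.6277)]  |A|=653.6125
5. canonical 5-gon: [(41.3186, 46.9437) (19.0378, 33.1203) (38.2308, 0) (43, 0) (43, 47.6277)]
6. shoelace: 653.6125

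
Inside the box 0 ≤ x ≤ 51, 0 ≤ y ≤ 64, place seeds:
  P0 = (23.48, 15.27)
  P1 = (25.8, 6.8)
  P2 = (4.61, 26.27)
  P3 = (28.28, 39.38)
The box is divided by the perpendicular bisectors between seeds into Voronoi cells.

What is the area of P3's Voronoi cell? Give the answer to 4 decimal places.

Area of P3's cell: 1585.7105

1. box [0,51]×[0,64]: [(0, 0) (51, 0) (51, 64) (0, 64)]
2. ⊥bis P3·P0 via (25.88,27.325): [(0, 32.4774) (51, 22.3239) (51, 64) (0, 64)]  |A|=1866.5667
3. ⊥bis P3·P1 via (27.04,23.09): [(0, 32.4774) (51, 22.3239) (51, 64) (0, 64)]  |A|=1866.5667
4. ⊥bis P3·P2 via (16.445,32.825): [(0, 62.5163) (18.6995, 28.7546) (51, 22.3239) (51, 64) (0, 64)]  |A|=1585.7105
5. canonical 5-gon: [(0, 62.5163) (18.6995, 28.7546) (51, 22.3239) (51, 64) (0, 64)]
6. shoelace: 1585.7105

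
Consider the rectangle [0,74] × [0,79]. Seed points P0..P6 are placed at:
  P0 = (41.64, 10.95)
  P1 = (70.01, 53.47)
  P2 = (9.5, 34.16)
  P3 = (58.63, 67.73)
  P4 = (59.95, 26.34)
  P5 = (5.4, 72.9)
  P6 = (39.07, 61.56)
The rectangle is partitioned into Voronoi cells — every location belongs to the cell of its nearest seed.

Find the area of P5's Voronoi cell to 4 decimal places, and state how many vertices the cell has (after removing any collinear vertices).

1. box [0,74]×[0,79]: [(0, 0) (74, 0) (74, 79) (0, 79)]
2. ⊥bis P5·P0 via (23.52,41.925): [(0, 28.1661) (74, 71.4552) (74, 79) (0, 79)]  |A|=2160.0129
3. ⊥bis P5·P1 via (37.705,63.185): [(0, 28.1661) (32.9748, 47.456) (42.461, 79) (0, 79)]  |A|=1507.8159
4. ⊥bis P5·P2 via (7.45,53.53): [(0, 52.7415) (35.7006, 56.5199) (42.461, 79) (0, 79)]  |A|=945.9861
5. ⊥bis P5·P3 via (32.015,70.315): [(0, 52.7415) (30.6229, 55.9825) (32.8585, 79) (0, 79)]  |A|=780.2167
6. ⊥bis P5·P4 via (32.675,49.62): [(0, 52.7415) (30.6229, 55.9825) (32.8585, 79) (0, 79)]  |A|=780.2167
7. ⊥bis P5·P6 via (22.235,67.23): [(0, 52.7415) (17.9968, 54.6462) (26.1991, 79) (0, 79)]  |A|=555.3081
8. canonical 4-gon: [(0, 52.7415) (17.9968, 54.6462) (26.1991, 79) (0, 79)]
9. shoelace: 555.3081

Area of P5's cell: 555.3081 (4 vertices)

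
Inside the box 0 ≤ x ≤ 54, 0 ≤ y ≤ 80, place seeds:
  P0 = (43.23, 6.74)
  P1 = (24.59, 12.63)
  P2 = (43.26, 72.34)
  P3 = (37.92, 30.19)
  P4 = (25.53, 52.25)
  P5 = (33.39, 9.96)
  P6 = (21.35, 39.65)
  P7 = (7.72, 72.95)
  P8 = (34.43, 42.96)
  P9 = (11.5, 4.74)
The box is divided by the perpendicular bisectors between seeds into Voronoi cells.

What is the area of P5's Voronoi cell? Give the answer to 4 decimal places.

1. box [0,54]×[0,80]: [(0, 0) (54, 0) (54, 80) (0, 80)]
2. ⊥bis P5·P0 via (38.31,8.35): [(0, 0) (35.5776, 0) (54, 56.2971) (54, 80) (0, 80)]  |A|=3801.4358
3. ⊥bis P5·P1 via (28.99,11.295): [(25.563, 0) (35.5776, 0) (54, 56.2971) (54, 80) (49.8357, 80)]  |A|=785.4872
4. ⊥bis P5·P2 via (38.325,41.15): [(38.061, 41.1918) (25.563, 0) (35.5776, 0) (48.5157, 39.5376)]  |A|=423.638
5. ⊥bis P5·P3 via (35.655,20.075): [(31.9085, 20.9139) (25.563, 0) (35.5776, 0) (41.7036, 18.7206)]  |A|=203.1259
6. ⊥bis P5·P4 via (29.46,31.105): [(31.9085, 20.9139) (25.563, 0) (35.5776, 0) (41.7036, 18.7206)]  |A|=203.1259
7. ⊥bis P5·P6 via (27.37,24.805): [(31.9085, 20.9139) (25.563, 0) (35.5776, 0) (41.7036, 18.7206)]  |A|=203.1259
8. ⊥bis P5·P7 via (20.555,41.455): [(31.9085, 20.9139) (25.563, 0) (35.5776, 0) (41.7036, 18.7206)]  |A|=203.1259
9. ⊥bis P5·P8 via (33.91,26.46): [(31.9085, 20.9139) (25.563, 0) (35.5776, 0) (41.7036, 18.7206)]  |A|=203.1259
10. ⊥bis P5·P9 via (22.445,7.35): [(31.9085, 20.9139) (25.563, 0) (35.5776, 0) (41.7036, 18.7206)]  |A|=203.1259
11. canonical 4-gon: [(31.9085, 20.9139) (25.563, 0) (35.5776, 0) (41.7036, 18.7206)]
12. shoelace: 203.1259

Area of P5's cell: 203.1259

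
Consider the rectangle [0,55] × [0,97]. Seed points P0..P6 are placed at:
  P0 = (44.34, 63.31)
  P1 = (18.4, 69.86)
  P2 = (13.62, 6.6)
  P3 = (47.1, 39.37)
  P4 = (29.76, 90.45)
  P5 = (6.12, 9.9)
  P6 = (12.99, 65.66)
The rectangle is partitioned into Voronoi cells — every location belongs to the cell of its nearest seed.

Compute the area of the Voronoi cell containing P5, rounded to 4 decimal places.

1. box [0,55]×[0,97]: [(0, 0) (55, 0) (55, 97) (0, 97)]
2. ⊥bis P5·P0 via (25.23,36.605): [(0, 54.6595) (0, 0) (55, 0) (55, 15.3017)]  |A|=1923.9328
3. ⊥bis P5·P1 via (12.26,39.88): [(24.0187, 37.4718) (0, 42.3909) (0, 0) (55, 0) (55, 15.3017)]  |A|=1776.5945
4. ⊥bis P5·P2 via (9.87,8.25): [(22.8343, 37.7143) (0, 42.3909) (0, 0) (6.24, 0)]  |A|=601.6521
5. ⊥bis P5·P3 via (26.61,24.635): [(20.6972, 32.8572) (16.2318, 39.0666) (0, 42.3909) (0, 0) (6.24, 0)]  |A|=584.1725
6. ⊥bis P5·P4 via (17.94,50.175): [(20.6972, 32.8572) (16.2318, 39.0666) (0, 42.3909) (0, 0) (6.24, 0)]  |A|=584.1725
7. ⊥bis P5·P6 via (9.555,37.78): [(20.6972, 32.8572) (17.8961, 36.7523) (0, 38.9572) (0, 0) (6.24, 0)]  |A|=537.4323
8. canonical 5-gon: [(20.6972, 32.8572) (17.8961, 36.7523) (0, 38.9572) (0, 0) (6.24, 0)]
9. shoelace: 537.4323

Area of P5's cell: 537.4323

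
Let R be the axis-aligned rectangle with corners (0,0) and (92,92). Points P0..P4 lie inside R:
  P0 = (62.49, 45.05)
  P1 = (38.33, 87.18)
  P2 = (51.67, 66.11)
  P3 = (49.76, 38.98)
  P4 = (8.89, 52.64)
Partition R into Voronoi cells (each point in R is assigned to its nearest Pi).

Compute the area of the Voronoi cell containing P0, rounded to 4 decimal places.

1. box [0,92]×[0,92]: [(0, 0) (92, 0) (92, 92) (0, 92)]
2. ⊥bis P0·P1 via (50.41,66.115): [(0, 37.2067) (0, 0) (92, 0) (92, 89.9653)]  |A|=5849.9146
3. ⊥bis P0·P2 via (57.08,55.58): [(0, 26.254) (0, 0) (92, 0) (92, 73.5209)]  |A|=4589.6432
4. ⊥bis P0·P3 via (56.125,42.015): [(51.1175, 52.5167) (76.1589, 0) (92, 0) (92, 73.5209)]  |A|=1918.8189
5. ⊥bis P0·P4 via (35.69,48.845): [(51.1175, 52.5167) (76.1589, 0) (92, 0) (92, 73.5209)]  |A|=1918.8189
6. canonical 4-gon: [(51.1175, 52.5167) (76.1589, 0) (92, 0) (92, 73.5209)]
7. shoelace: 1918.8189

Area of P0's cell: 1918.8189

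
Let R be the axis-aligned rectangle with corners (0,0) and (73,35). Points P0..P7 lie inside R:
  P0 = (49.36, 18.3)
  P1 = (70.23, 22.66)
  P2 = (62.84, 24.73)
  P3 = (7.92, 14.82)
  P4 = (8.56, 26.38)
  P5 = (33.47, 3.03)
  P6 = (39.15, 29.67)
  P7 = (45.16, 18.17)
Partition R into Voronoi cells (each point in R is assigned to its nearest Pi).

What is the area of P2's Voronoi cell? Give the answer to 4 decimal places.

Area of P2's cell: 258.6971

1. box [0,73]×[0,35]: [(0, 0) (73, 0) (73, 35) (0, 35)]
2. ⊥bis P2·P0 via (56.1,21.515): [(66.3627, 0) (73, 0) (73, 35) (49.6676, 35)]  |A|=524.4692
3. ⊥bis P2·P1 via (66.535,23.695): [(62.2896, 8.5389) (69.7016, 35) (49.6676, 35)]  |A|=265.0611
4. ⊥bis P2·P3 via (35.38,19.775): [(62.2896, 8.5389) (69.7016, 35) (49.6676, 35)]  |A|=265.0611
5. ⊥bis P2·P4 via (35.7,25.555): [(62.2896, 8.5389) (69.7016, 35) (49.6676, 35)]  |A|=265.0611
6. ⊥bis P2·P5 via (48.155,13.88): [(62.2896, 8.5389) (69.7016, 35) (49.6676, 35)]  |A|=265.0611
7. ⊥bis P2·P6 via (50.995,27.2): [(51.723, 30.6911) (62.2896, 8.5389) (69.7016, 35) (52.6215, 35)]  |A|=258.6971
8. ⊥bis P2·P7 via (54,21.45): [(51.723, 30.6911) (62.2896, 8.5389) (69.7016, 35) (52.6215, 35)]  |A|=258.6971
9. canonical 4-gon: [(51.723, 30.6911) (62.2896, 8.5389) (69.7016, 35) (52.6215, 35)]
10. shoelace: 258.6971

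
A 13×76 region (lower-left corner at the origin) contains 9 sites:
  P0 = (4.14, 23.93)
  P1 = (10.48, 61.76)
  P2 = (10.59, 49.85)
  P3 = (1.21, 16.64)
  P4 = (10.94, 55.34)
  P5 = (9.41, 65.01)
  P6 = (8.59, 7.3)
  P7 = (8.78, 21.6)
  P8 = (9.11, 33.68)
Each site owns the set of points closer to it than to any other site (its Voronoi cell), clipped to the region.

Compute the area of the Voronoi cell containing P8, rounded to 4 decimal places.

Area of P8's cell: 167.5997

1. box [0,13]×[0,76]: [(0, 0) (13, 0) (13, 76) (0, 76)]
2. ⊥bis P8·P0 via (6.625,28.805): [(0, 32.1821) (13, 25.5554) (13, 76) (0, 76)]  |A|=612.7067
3. ⊥bis P8·P1 via (9.795,47.72): [(0, 48.1979) (0, 32.1821) (13, 25.5554) (13, 47.5636)]  |A|=247.1566
4. ⊥bis P8·P2 via (9.85,41.765): [(0, 42.6665) (0, 32.1821) (13, 25.5554) (13, 41.4767)]  |A|=171.6377
5. ⊥bis P8·P3 via (5.16,25.16): [(0, 42.6665) (0, 32.1821) (13, 25.5554) (13, 41.4767)]  |A|=171.6377
6. ⊥bis P8·P4 via (10.025,44.51): [(0, 42.6665) (0, 32.1821) (13, 25.5554) (13, 41.4767)]  |A|=171.6377
7. ⊥bis P8·P5 via (9.26,49.345): [(0, 42.6665) (0, 32.1821) (13, 25.5554) (13, 41.4767)]  |A|=171.6377
8. ⊥bis P8·P6 via (8.85,20.49): [(0, 42.6665) (0, 32.1821) (13, 25.5554) (13, 41.4767)]  |A|=171.6377
9. ⊥bis P8·P7 via (8.945,27.64): [(0, 42.6665) (0, 32.1821) (8.9085, 27.641) (13, 27.5292) (13, 41.4767)]  |A|=167.5997
10. canonical 5-gon: [(0, 42.6665) (0, 32.1821) (8.9085, 27.641) (13, 27.5292) (13, 41.4767)]
11. shoelace: 167.5997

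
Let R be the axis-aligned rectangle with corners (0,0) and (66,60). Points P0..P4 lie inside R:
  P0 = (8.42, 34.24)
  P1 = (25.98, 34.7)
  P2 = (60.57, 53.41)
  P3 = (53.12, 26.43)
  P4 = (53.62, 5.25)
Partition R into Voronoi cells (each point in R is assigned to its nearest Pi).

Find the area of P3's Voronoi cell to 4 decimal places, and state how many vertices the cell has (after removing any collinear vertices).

1. box [0,66]×[0,60]: [(0, 0) (66, 0) (66, 60) (0, 60)]
2. ⊥bis P3·P0 via (30.77,30.335): [(25.4699, 0) (66, 0) (66, 60) (35.9531, 60)]  |A|=2117.3119
3. ⊥bis P3·P1 via (39.55,30.565): [(30.2363, 0) (66, 0) (66, 60) (48.5193, 60)]  |A|=1597.3299
4. ⊥bis P3·P2 via (56.845,39.92): [(43.5217, 43.599) (30.2363, 0) (66, 0) (66, 37.392)]  |A|=1199.8846
5. ⊥bis P3·P4 via (53.37,15.84): [(43.5217, 43.599) (34.9304, 15.4047) (66, 16.1382) (66, 37.392)]  |A|=673.7175
6. canonical 4-gon: [(43.5217, 43.599) (34.9304, 15.4047) (66, 16.1382) (66, 37.392)]
7. shoelace: 673.7175

Area of P3's cell: 673.7175 (4 vertices)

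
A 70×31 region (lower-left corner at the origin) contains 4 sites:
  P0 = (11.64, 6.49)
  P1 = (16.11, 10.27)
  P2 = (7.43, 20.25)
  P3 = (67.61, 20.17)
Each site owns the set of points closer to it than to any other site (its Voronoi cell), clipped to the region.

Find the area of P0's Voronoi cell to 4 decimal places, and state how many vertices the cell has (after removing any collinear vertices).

Area of P0's cell: 190.7661 (4 vertices)

1. box [0,70]×[0,31]: [(0, 0) (70, 0) (70, 31) (0, 31)]
2. ⊥bis P0·P1 via (13.875,8.38): [(0, 24.7877) (0, 0) (20.9614, 0)]  |A|=259.7934
3. ⊥bis P0·P2 via (9.535,13.37): [(9.6305, 13.3992) (0, 10.4527) (0, 0) (20.9614, 0)]  |A|=190.7661
4. ⊥bis P0·P3 via (39.625,13.33): [(9.6305, 13.3992) (0, 10.4527) (0, 0) (20.9614, 0)]  |A|=190.7661
5. canonical 4-gon: [(9.6305, 13.3992) (0, 10.4527) (0, 0) (20.9614, 0)]
6. shoelace: 190.7661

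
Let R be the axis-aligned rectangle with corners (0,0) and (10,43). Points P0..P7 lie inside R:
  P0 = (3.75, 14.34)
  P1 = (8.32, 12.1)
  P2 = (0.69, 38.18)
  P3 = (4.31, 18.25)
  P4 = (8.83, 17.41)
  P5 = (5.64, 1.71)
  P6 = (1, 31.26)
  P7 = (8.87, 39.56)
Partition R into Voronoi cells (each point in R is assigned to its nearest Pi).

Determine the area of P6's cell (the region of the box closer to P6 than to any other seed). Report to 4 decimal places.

Area of P6's cell: 84.6932

1. box [0,10]×[0,43]: [(0, 0) (10, 0) (10, 43) (0, 43)]
2. ⊥bis P6·P0 via (2.375,22.8): [(0, 22.414) (10, 24.0393) (10, 43) (0, 43)]  |A|=197.7336
3. ⊥bis P6·P1 via (4.66,21.68): [(0, 22.414) (10, 24.0393) (10, 43) (0, 43)]  |A|=197.7336
4. ⊥bis P6·P2 via (0.845,34.72): [(0, 34.6821) (0, 22.414) (10, 24.0393) (10, 35.1301)]  |A|=116.7949
5. ⊥bis P6·P3 via (2.655,24.755): [(0, 34.6821) (0, 24.0795) (10, 26.6237) (10, 35.1301)]  |A|=95.5452
6. ⊥bis P6·P4 via (4.915,24.335): [(0, 34.6821) (0, 24.0795) (8.1151, 26.1442) (10, 27.2098) (10, 35.1301)]  |A|=94.9929
7. ⊥bis P6·P5 via (3.32,16.485): [(0, 34.6821) (0, 24.0795) (8.1151, 26.1442) (10, 27.2098) (10, 35.1301)]  |A|=94.9929
8. ⊥bis P6·P7 via (4.935,35.41): [(5.4454, 34.9261) (0, 34.6821) (0, 24.0795) (8.1151, 26.1442) (10, 27.2098) (10, 30.6074)]  |A|=84.6932
9. canonical 6-gon: [(5.4454, 34.9261) (0, 34.6821) (0, 24.0795) (8.1151, 26.1442) (10, 27.2098) (10, 30.6074)]
10. shoelace: 84.6932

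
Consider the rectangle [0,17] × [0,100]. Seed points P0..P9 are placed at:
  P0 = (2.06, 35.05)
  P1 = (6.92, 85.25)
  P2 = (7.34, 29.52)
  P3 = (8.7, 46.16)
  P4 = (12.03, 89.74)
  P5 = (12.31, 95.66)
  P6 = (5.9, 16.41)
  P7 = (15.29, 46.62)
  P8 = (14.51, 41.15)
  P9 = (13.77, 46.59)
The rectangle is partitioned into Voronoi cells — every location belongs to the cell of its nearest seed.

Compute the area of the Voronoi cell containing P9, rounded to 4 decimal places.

1. box [0,17]×[0,100]: [(0, 0) (17, 0) (17, 100) (0, 100)]
2. ⊥bis P9·P0 via (7.915,40.82): [(0, 48.8516) (17, 31.6012) (17, 100) (0, 100)]  |A|=1016.1515
3. ⊥bis P9·P1 via (10.345,65.92): [(0, 64.087) (0, 48.8516) (17, 31.6012) (17, 67.0992)]  |A|=431.2341
4. ⊥bis P9·P2 via (10.555,38.055): [(0, 64.087) (0, 48.8516) (10.69, 38.0042) (17, 35.6273) (17, 67.0992)]  |A|=418.5316
5. ⊥bis P9·P3 via (11.235,46.375): [(9.5887, 65.786) (11.9864, 37.5158) (17, 35.6273) (17, 67.0992)]  |A|=185.2278
6. ⊥bis P9·P4 via (12.9,68.165): [(9.5887, 65.786) (11.9864, 37.5158) (17, 35.6273) (17, 67.0992)]  |A|=185.2278
7. ⊥bis P9·P5 via (13.04,71.125): [(9.5887, 65.786) (11.9864, 37.5158) (17, 35.6273) (17, 67.0992)]  |A|=185.2278
8. ⊥bis P9·P6 via (9.835,31.5): [(9.5887, 65.786) (11.9864, 37.5158) (17, 35.6273) (17, 67.0992)]  |A|=185.2278
9. ⊥bis P9·P7 via (14.53,46.605): [(14.1355, 66.5916) (9.5887, 65.786) (11.9864, 37.5158) (14.7298, 36.4824)]  |A|=106.2296
10. ⊥bis P9·P8 via (14.14,43.87): [(14.5828, 43.9302) (14.1355, 66.5916) (9.5887, 65.786) (11.4782, 43.5079)]  |A|=86.6804
11. canonical 4-gon: [(14.5828, 43.9302) (14.1355, 66.5916) (9.5887, 65.786) (11.4782, 43.5079)]
12. shoelace: 86.6804

Area of P9's cell: 86.6804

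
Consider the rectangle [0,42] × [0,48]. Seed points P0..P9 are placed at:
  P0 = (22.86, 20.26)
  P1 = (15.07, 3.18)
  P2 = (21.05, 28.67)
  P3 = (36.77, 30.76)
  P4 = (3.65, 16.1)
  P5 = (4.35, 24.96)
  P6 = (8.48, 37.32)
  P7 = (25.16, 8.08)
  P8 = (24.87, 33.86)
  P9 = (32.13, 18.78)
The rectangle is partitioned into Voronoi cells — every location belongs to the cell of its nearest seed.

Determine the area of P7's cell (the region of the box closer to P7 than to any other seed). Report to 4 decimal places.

Area of P7's cell: 247.0315

1. box [0,42]×[0,48]: [(0, 0) (42, 0) (42, 48) (0, 48)]
2. ⊥bis P7·P0 via (24.01,14.17): [(0, 9.6361) (0, 0) (42, 0) (42, 17.5671)]  |A|=571.2676
3. ⊥bis P7·P1 via (20.115,5.63): [(16.6433, 12.7789) (22.8491, 0) (42, 0) (42, 17.5671)]  |A|=345.0862
4. ⊥bis P7·P2 via (23.105,18.375): [(16.6433, 12.7789) (22.8491, 0) (42, 0) (42, 17.5671)]  |A|=345.0862
5. ⊥bis P7·P3 via (30.965,19.42): [(36.5829, 16.5442) (16.6433, 12.7789) (22.8491, 0) (42, 0) (42, 13.7711)]  |A|=334.8045
6. ⊥bis P7·P4 via (14.405,12.09): [(36.5829, 16.5442) (16.6433, 12.7789) (22.8491, 0) (42, 0) (42, 13.7711)]  |A|=334.8045
7. ⊥bis P7·P5 via (14.755,16.52): [(36.5829, 16.5442) (16.6433, 12.7789) (22.8491, 0) (42, 0) (42, 13.7711)]  |A|=334.8045
8. ⊥bis P7·P6 via (16.82,22.7): [(36.5829, 16.5442) (16.6433, 12.7789) (22.8491, 0) (42, 0) (42, 13.7711)]  |A|=334.8045
9. ⊥bis P7·P8 via (25.015,20.97): [(36.5829, 16.5442) (16.6433, 12.7789) (22.8491, 0) (42, 0) (42, 13.7711)]  |A|=334.8045
10. ⊥bis P7·P9 via (28.645,13.43): [(26.7226, 14.6822) (16.6433, 12.7789) (22.8491, 0) (42, 0) (42, 4.7305)]  |A|=247.0315
11. canonical 5-gon: [(26.7226, 14.6822) (16.6433, 12.7789) (22.8491, 0) (42, 0) (42, 4.7305)]
12. shoelace: 247.0315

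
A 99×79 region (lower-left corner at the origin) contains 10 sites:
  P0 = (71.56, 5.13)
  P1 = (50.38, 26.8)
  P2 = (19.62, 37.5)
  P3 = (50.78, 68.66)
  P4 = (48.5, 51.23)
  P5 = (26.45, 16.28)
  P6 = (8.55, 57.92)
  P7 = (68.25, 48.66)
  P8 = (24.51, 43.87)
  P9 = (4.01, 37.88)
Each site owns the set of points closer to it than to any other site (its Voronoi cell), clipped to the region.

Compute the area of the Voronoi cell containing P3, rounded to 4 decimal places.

1. box [0,99]×[0,79]: [(0, 0) (99, 0) (99, 79) (0, 79)]
2. ⊥bis P3·P0 via (61.17,36.895): [(0, 16.8869) (99, 49.2688) (99, 79) (0, 79)]  |A|=4546.2914
3. ⊥bis P3·P1 via (50.58,47.73): [(0, 48.2133) (93.0546, 47.3241) (99, 49.2688) (99, 79) (0, 79)]  |A|=3088.7585
4. ⊥bis P3·P2 via (35.2,53.08): [(40.4532, 47.8268) (93.0546, 47.3241) (99, 49.2688) (99, 79) (9.28, 79)]  |A|=2321.4045
5. ⊥bis P3·P4 via (49.64,59.945): [(25.1287, 63.1513) (99, 53.4883) (99, 79) (9.28, 79)]  |A|=1653.2651
6. ⊥bis P3·P5 via (38.615,42.47): [(25.1287, 63.1513) (99, 53.4883) (99, 79) (9.28, 79)]  |A|=1653.2651
7. ⊥bis P3·P6 via (29.665,63.29): [(29.8576, 62.5327) (99, 53.4883) (99, 79) (25.6696, 79)]  |A|=1485.7474
8. ⊥bis P3·P7 via (59.515,58.66): [(29.8576, 62.5327) (59.5083, 58.6541) (82.8006, 79) (25.6696, 79)]  |A|=817.2014
9. ⊥bis P3·P8 via (37.645,56.265): [(29.1667, 65.2495) (31.9941, 62.2532) (59.5083, 58.6541) (82.8006, 79) (25.6696, 79)]  |A|=814.3957
10. ⊥bis P3·P9 via (27.395,53.27): [(29.1667, 65.2495) (31.9941, 62.2532) (59.5083, 58.6541) (82.8006, 79) (25.6696, 79)]  |A|=814.3957
11. canonical 5-gon: [(29.1667, 65.2495) (31.9941, 62.2532) (59.5083, 58.6541) (82.8006, 79) (25.6696, 79)]
12. shoelace: 814.3957

Area of P3's cell: 814.3957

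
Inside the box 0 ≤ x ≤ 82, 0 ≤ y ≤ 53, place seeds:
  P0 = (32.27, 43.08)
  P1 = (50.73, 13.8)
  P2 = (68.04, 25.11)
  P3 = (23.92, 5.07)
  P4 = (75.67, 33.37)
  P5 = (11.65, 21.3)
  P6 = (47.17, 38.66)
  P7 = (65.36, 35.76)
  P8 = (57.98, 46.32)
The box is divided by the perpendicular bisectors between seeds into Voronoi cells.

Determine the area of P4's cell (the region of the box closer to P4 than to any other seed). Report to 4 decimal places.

Area of P4's cell: 279.0173

1. box [0,82]×[0,53]: [(0, 0) (82, 0) (82, 53) (0, 53)]
2. ⊥bis P4·P0 via (53.97,38.225): [(45.4178, 0) (82, 0) (82, 53) (57.2757, 53)]  |A|=1624.6231
3. ⊥bis P4·P1 via (63.2,23.585): [(53.4691, 35.9861) (81.7068, 0) (82, 0) (82, 53) (57.2757, 53)]  |A|=971.6748
4. ⊥bis P4·P2 via (71.855,29.24): [(55.3673, 44.4702) (82, 19.8688) (82, 53) (57.2757, 53)]  |A|=546.6346
5. ⊥bis P4·P3 via (49.795,19.22): [(55.3673, 44.4702) (82, 19.8688) (82, 53) (57.2757, 53)]  |A|=546.6346
6. ⊥bis P4·P5 via (43.66,27.335): [(55.3673, 44.4702) (82, 19.8688) (82, 53) (57.2757, 53)]  |A|=546.6346
7. ⊥bis P4·P6 via (61.42,36.015): [(61.8738, 38.4599) (82, 19.8688) (82, 53) (64.5727, 53)]  |A|=460.1003
8. ⊥bis P4·P7 via (70.515,34.565): [(69.7346, 31.1986) (82, 19.8688) (82, 53) (74.7885, 53)]  |A|=281.7937
9. ⊥bis P4·P8 via (66.825,39.845): [(74.0161, 49.6683) (69.7346, 31.1986) (82, 19.8688) (82, 53) (76.4551, 53)]  |A|=279.0173
10. canonical 5-gon: [(74.0161, 49.6683) (69.7346, 31.1986) (82, 19.8688) (82, 53) (76.4551, 53)]
11. shoelace: 279.0173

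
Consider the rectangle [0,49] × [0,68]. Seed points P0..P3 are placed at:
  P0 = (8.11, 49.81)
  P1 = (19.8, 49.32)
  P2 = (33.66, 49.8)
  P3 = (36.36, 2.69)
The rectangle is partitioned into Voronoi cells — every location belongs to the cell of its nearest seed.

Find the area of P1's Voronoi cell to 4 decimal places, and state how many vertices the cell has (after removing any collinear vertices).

1. box [0,49]×[0,68]: [(0, 0) (49, 0) (49, 68) (0, 68)]
2. ⊥bis P1·P0 via (13.955,49.565): [(11.8774, 0) (49, 0) (49, 68) (14.7277, 68)]  |A|=2427.4249
3. ⊥bis P1·P2 via (26.73,49.56): [(11.8774, 0) (28.4464, 0) (26.0914, 68) (14.7277, 68)]  |A|=949.7084
4. ⊥bis P1·P3 via (28.08,26.005): [(12.7391, 20.5569) (27.5522, 25.8176) (26.0914, 68) (14.7277, 68)]  |A|=585.8337
5. canonical 4-gon: [(12.7391, 20.5569) (27.5522, 25.8176) (26.0914, 68) (14.7277, 68)]
6. shoelace: 585.8337

Area of P1's cell: 585.8337 (4 vertices)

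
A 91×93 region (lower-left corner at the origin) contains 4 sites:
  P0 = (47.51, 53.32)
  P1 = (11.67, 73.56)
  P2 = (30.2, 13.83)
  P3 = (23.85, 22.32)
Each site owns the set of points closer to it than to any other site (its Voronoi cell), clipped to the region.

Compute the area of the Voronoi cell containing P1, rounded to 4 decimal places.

Area of P1's cell: 1548.4053

1. box [0,91]×[0,93]: [(0, 0) (91, 0) (91, 93) (0, 93)]
2. ⊥bis P1·P0 via (29.59,63.44): [(0, 11.0435) (46.2835, 93) (0, 93)]  |A|=1896.6166
3. ⊥bis P1·P2 via (20.935,43.695): [(0, 37.2003) (17.9093, 42.7563) (46.2835, 93) (0, 93)]  |A|=1662.3914
4. ⊥bis P1·P3 via (17.76,47.94): [(0, 43.7184) (21.3137, 48.7847) (46.2835, 93) (0, 93)]  |A|=1548.4053
5. canonical 4-gon: [(0, 43.7184) (21.3137, 48.7847) (46.2835, 93) (0, 93)]
6. shoelace: 1548.4053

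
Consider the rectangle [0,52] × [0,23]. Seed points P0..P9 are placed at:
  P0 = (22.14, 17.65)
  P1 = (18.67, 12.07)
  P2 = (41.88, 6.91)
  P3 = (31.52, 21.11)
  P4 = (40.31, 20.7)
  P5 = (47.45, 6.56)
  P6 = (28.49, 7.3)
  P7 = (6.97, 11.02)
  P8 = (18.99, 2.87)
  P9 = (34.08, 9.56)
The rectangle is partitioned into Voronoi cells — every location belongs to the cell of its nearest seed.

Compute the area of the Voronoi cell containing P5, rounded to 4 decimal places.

Area of P5's cell: 116.1673

1. box [0,52]×[0,23]: [(0, 0) (52, 0) (52, 23) (0, 23)]
2. ⊥bis P5·P0 via (34.795,12.105): [(29.491, 0) (52, 0) (52, 23) (39.5688, 23)]  |A|=401.8121
3. ⊥bis P5·P1 via (33.06,9.315): [(32.6623, 7.2376) (31.2766, 0) (52, 0) (52, 23) (39.5688, 23)]  |A|=395.3502
4. ⊥bis P5·P2 via (44.665,6.735): [(44.2418, 0) (52, 0) (52, 23) (45.687, 23)]  |A|=161.8184
5. ⊥bis P5·P3 via (39.485,13.835): [(45.5268, 20.4498) (44.2418, 0) (52, 0) (52, 23) (47.856, 23)]  |A|=159.0528
6. ⊥bis P5·P4 via (43.88,13.63): [(45.1382, 14.2653) (44.2418, 0) (52, 0) (52, 17.7302)]  |A|=116.1673
7. ⊥bis P5·P6 via (37.97,6.93): [(45.1382, 14.2653) (44.2418, 0) (52, 0) (52, 17.7302)]  |A|=116.1673
8. ⊥bis P5·P7 via (27.21,8.79): [(45.1382, 14.2653) (44.2418, 0) (52, 0) (52, 17.7302)]  |A|=116.1673
9. ⊥bis P5·P8 via (33.22,4.715): [(45.1382, 14.2653) (44.2418, 0) (52, 0) (52, 17.7302)]  |A|=116.1673
10. ⊥bis P5·P9 via (40.765,8.06): [(45.1382, 14.2653) (44.2418, 0) (52, 0) (52, 17.7302)]  |A|=116.1673
11. canonical 4-gon: [(45.1382, 14.2653) (44.2418, 0) (52, 0) (52, 17.7302)]
12. shoelace: 116.1673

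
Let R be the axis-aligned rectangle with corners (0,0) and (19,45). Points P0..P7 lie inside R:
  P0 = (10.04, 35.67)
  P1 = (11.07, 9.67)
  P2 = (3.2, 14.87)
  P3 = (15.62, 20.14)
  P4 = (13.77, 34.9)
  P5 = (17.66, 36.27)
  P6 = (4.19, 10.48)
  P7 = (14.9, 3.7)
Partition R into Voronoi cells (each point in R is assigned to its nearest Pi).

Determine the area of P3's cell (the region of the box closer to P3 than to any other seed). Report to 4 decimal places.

1. box [0,19]×[0,45]: [(0, 0) (19, 0) (19, 45) (0, 45)]
2. ⊥bis P3·P0 via (12.83,27.905): [(0, 23.2951) (0, 0) (19, 0) (19, 30.1219)]  |A|=507.4618
3. ⊥bis P3·P1 via (13.345,14.905): [(0, 23.2951) (0, 20.7044) (19, 12.4475) (19, 30.1219)]  |A|=192.5189
4. ⊥bis P3·P2 via (9.41,17.505): [(6.0333, 25.4629) (9.873, 16.4138) (19, 12.4475) (19, 30.1219)]  |A|=148.27
5. ⊥bis P3·P4 via (14.695,27.52): [(10.1854, 26.9548) (6.0333, 25.4629) (9.873, 16.4138) (19, 12.4475) (19, 28.0596)]  |A|=139.1807
6. ⊥bis P3·P5 via (16.64,28.205): [(18.3922, 27.9834) (10.1854, 26.9548) (6.0333, 25.4629) (9.873, 16.4138) (19, 12.4475) (19, 27.9065)]  |A|=139.1342
7. ⊥bis P3·P6 via (9.905,15.31): [(18.3922, 27.9834) (10.1854, 26.9548) (6.0333, 25.4629) (9.873, 16.4138) (19, 12.4475) (19, 27.9065)]  |A|=139.1342
8. ⊥bis P3·P7 via (15.26,11.92): [(18.3922, 27.9834) (10.1854, 26.9548) (6.0333, 25.4629) (9.873, 16.4138) (19, 12.4475) (19, 27.9065)]  |A|=139.1342
9. canonical 6-gon: [(18.3922, 27.9834) (10.1854, 26.9548) (6.0333, 25.4629) (9.873, 16.4138) (19, 12.4475) (19, 27.9065)]
10. shoelace: 139.1342

Area of P3's cell: 139.1342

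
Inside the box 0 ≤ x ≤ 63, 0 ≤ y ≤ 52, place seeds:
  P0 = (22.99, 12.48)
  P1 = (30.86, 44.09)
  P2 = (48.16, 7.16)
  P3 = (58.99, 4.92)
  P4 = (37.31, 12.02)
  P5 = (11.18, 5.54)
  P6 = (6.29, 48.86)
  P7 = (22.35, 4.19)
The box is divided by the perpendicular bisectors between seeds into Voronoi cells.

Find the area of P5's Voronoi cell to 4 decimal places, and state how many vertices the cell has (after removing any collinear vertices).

Area of P5's cell: 360.1792 (5 vertices)

1. box [0,63]×[0,52]: [(0, 0) (63, 0) (63, 52) (0, 52)]
2. ⊥bis P5·P0 via (17.085,9.01): [(0, 38.084) (0, 0) (22.3796, 0)]  |A|=426.1531
3. ⊥bis P5·P1 via (21.02,24.815): [(2.1308, 34.4581) (0, 35.5458) (0, 0) (22.3796, 0)]  |A|=423.4489
4. ⊥bis P5·P2 via (29.67,6.35): [(2.1308, 34.4581) (0, 35.5458) (0, 0) (22.3796, 0)]  |A|=423.4489
5. ⊥bis P5·P3 via (35.085,5.23): [(2.1308, 34.4581) (0, 35.5458) (0, 0) (22.3796, 0)]  |A|=423.4489
6. ⊥bis P5·P4 via (24.245,8.78): [(2.1308, 34.4581) (0, 35.5458) (0, 0) (22.3796, 0)]  |A|=423.4489
7. ⊥bis P5·P6 via (8.735,27.2): [(6.5414, 26.9524) (0, 26.214) (0, 0) (22.3796, 0)]  |A|=387.3298
8. ⊥bis P5·P7 via (16.765,4.865): [(17.2351, 8.7546) (6.5414, 26.9524) (0, 26.214) (0, 0) (16.177, 0)]  |A|=360.1792
9. canonical 5-gon: [(17.2351, 8.7546) (6.5414, 26.9524) (0, 26.214) (0, 0) (16.177, 0)]
10. shoelace: 360.1792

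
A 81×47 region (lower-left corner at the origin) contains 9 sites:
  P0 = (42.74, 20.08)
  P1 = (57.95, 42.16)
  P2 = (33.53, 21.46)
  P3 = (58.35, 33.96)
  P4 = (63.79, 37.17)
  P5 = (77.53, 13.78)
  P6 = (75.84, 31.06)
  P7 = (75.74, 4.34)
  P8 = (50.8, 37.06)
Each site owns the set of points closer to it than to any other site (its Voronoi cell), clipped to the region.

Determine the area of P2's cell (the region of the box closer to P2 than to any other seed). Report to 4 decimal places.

Area of P2's cell: 1691.1692

1. box [0,81]×[0,47]: [(0, 0) (81, 0) (81, 47) (0, 47)]
2. ⊥bis P2·P0 via (38.135,20.77): [(0, 0) (35.0229, 0) (42.0652, 47) (0, 47)]  |A|=1811.5706
3. ⊥bis P2·P1 via (45.74,31.81): [(0, 0) (35.0229, 0) (40.6831, 37.7757) (32.864, 47) (0, 47)]  |A|=1769.1329
4. ⊥bis P2·P3 via (45.94,27.71): [(0, 0) (35.0229, 0) (40.6831, 37.7757) (32.864, 47) (0, 47)]  |A|=1769.1329
5. ⊥bis P2·P4 via (48.66,29.315): [(0, 0) (35.0229, 0) (40.6831, 37.7757) (32.864, 47) (0, 47)]  |A|=1769.1329
6. ⊥bis P2·P5 via (55.53,17.62): [(0, 0) (35.0229, 0) (40.6831, 37.7757) (32.864, 47) (0, 47)]  |A|=1769.1329
7. ⊥bis P2·P6 via (54.685,26.26): [(0, 0) (35.0229, 0) (40.6831, 37.7757) (32.864, 47) (0, 47)]  |A|=1769.1329
8. ⊥bis P2·P7 via (54.635,12.9): [(0, 0) (35.0229, 0) (40.6831, 37.7757) (32.864, 47) (0, 47)]  |A|=1769.1329
9. ⊥bis P2·P8 via (42.165,29.26): [(0, 0) (35.0229, 0) (39.7995, 31.8787) (26.1404, 47) (0, 47)]  |A|=1691.1692
10. canonical 5-gon: [(0, 0) (35.0229, 0) (39.7995, 31.8787) (26.1404, 47) (0, 47)]
11. shoelace: 1691.1692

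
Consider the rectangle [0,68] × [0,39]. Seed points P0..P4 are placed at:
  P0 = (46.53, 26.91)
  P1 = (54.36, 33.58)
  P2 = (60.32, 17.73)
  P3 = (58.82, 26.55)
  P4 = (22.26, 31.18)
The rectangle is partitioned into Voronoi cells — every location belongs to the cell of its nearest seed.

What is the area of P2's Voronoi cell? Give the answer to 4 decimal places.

1. box [0,68]×[0,39]: [(0, 0) (68, 0) (68, 39) (0, 39)]
2. ⊥bis P2·P0 via (53.425,22.32): [(38.5666, 0) (68, 0) (68, 39) (64.5289, 39)]  |A|=641.6387
3. ⊥bis P2·P1 via (57.34,25.655): [(55.0792, 24.8049) (38.5666, 0) (68, 0) (68, 29.6634)]  |A|=556.684
4. ⊥bis P2·P3 via (59.57,22.14): [(52.5054, 20.9385) (38.5666, 0) (68, 0) (68, 23.5737)]  |A|=490.7791
5. ⊥bis P2·P4 via (41.29,24.455): [(52.5054, 20.9385) (38.5666, 0) (68, 0) (68, 23.5737)]  |A|=490.7791
6. canonical 4-gon: [(52.5054, 20.9385) (38.5666, 0) (68, 0) (68, 23.5737)]
7. shoelace: 490.7791

Area of P2's cell: 490.7791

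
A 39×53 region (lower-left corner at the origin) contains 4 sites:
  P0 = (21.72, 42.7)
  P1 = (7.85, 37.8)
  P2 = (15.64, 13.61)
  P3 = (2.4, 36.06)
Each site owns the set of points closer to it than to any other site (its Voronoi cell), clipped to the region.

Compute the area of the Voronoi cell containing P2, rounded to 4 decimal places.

Area of P2's cell: 983.7946

1. box [0,39]×[0,53]: [(0, 0) (39, 0) (39, 53) (0, 53)]
2. ⊥bis P2·P0 via (18.68,28.155): [(0, 32.0592) (0, 0) (39, 0) (39, 23.908)]  |A|=1091.361
3. ⊥bis P2·P1 via (11.745,25.705): [(19.0881, 28.0697) (0, 21.9227) (0, 0) (39, 0) (39, 23.908)]  |A|=994.6176
4. ⊥bis P2·P3 via (9.02,24.835): [(19.0881, 28.0697) (8.9918, 24.8184) (0, 19.5154) (0, 0) (39, 0) (39, 23.908)]  |A|=983.7946
5. canonical 6-gon: [(19.0881, 28.0697) (8.9918, 24.8184) (0, 19.5154) (0, 0) (39, 0) (39, 23.908)]
6. shoelace: 983.7946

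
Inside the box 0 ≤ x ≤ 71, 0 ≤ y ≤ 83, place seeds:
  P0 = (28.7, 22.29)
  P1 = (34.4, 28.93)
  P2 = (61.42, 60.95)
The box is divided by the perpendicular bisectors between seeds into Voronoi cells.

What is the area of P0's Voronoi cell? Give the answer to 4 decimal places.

Area of P0's cell: 1617.2558

1. box [0,71]×[0,83]: [(0, 0) (71, 0) (71, 83) (0, 83)]
2. ⊥bis P0·P1 via (31.55,25.61): [(0, 52.6936) (0, 0) (61.3834, 0)]  |A|=1617.2558
3. ⊥bis P0·P2 via (45.06,41.62): [(0, 52.6936) (0, 0) (61.3834, 0)]  |A|=1617.2558
4. canonical 3-gon: [(0, 52.6936) (0, 0) (61.3834, 0)]
5. shoelace: 1617.2558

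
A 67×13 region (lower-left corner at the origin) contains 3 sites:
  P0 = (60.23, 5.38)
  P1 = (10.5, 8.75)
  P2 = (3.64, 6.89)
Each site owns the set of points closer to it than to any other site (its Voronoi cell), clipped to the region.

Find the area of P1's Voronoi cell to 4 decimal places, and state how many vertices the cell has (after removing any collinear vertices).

Area of P1's cell: 362.6845 (4 vertices)

1. box [0,67]×[0,13]: [(0, 0) (67, 0) (67, 13) (0, 13)]
2. ⊥bis P1·P0 via (35.365,7.065): [(0, 0) (34.8862, 0) (35.7672, 13) (0, 13)]  |A|=459.2473
3. ⊥bis P1·P2 via (7.07,7.82): [(9.1903, 0) (34.8862, 0) (35.7672, 13) (5.6655, 13)]  |A|=362.6845
4. canonical 4-gon: [(9.1903, 0) (34.8862, 0) (35.7672, 13) (5.6655, 13)]
5. shoelace: 362.6845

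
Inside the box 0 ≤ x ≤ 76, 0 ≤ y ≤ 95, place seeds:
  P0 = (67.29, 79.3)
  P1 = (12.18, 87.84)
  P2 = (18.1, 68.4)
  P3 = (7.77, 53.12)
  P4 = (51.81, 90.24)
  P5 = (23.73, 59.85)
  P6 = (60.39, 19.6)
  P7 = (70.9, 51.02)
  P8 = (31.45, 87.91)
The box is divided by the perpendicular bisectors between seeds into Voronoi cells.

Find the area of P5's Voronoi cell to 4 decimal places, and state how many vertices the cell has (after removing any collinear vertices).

Area of P5's cell: 941.8355 (7 vertices)

1. box [0,76]×[0,95]: [(0, 0) (76, 0) (76, 95) (0, 95)]
2. ⊥bis P5·P0 via (45.51,69.575): [(0, 0) (76, 0) (76, 1.2899) (34.1575, 95) (0, 95)]  |A|=5259.467
3. ⊥bis P5·P1 via (17.955,73.845): [(0, 66.4359) (0, 0) (76, 0) (76, 1.2899) (39.6129, 82.7821)]  |A|=4485.0472
4. ⊥bis P5·P2 via (20.915,64.125): [(0, 50.3529) (0, 0) (76, 0) (76, 1.2899) (41.8023, 77.8788)]  |A|=4033.8844
5. ⊥bis P5·P3 via (15.75,56.485): [(14.351, 59.8027) (39.5685, 0) (76, 0) (76, 1.2899) (41.8023, 77.8788)]  |A|=2489.4239
6. ⊥bis P5·P4 via (37.77,75.045): [(37.6571, 75.1493) (14.351, 59.8027) (39.5685, 0) (76, 0) (76, 1.2899) (46.7883, 66.7122)]  |A|=2459.4756
7. ⊥bis P5·P6 via (42.06,39.725): [(37.6571, 75.1493) (14.351, 59.8027) (28.157, 27.0621) (53.9876, 50.5887) (46.7883, 66.7122)]  |A|=1040.0167
8. ⊥bis P5·P7 via (47.315,55.435): [(37.6571, 75.1493) (14.351, 59.8027) (28.157, 27.0621) (44.8498, 42.266) (48.6468, 62.5498) (46.7883, 66.7122)]  |A|=963.1435
9. ⊥bis P5·P8 via (27.59,73.88): [(43.8819, 69.3977) (33.3308, 72.3006) (14.351, 59.8027) (28.157, 27.0621) (44.8498, 42.266) (48.6468, 62.5498) (46.7883, 66.7122)]  |A|=941.8355
10. canonical 7-gon: [(43.8819, 69.3977) (33.3308, 72.3006) (14.351, 59.8027) (28.157, 27.0621) (44.8498, 42.266) (48.6468, 62.5498) (46.7883, 66.7122)]
11. shoelace: 941.8355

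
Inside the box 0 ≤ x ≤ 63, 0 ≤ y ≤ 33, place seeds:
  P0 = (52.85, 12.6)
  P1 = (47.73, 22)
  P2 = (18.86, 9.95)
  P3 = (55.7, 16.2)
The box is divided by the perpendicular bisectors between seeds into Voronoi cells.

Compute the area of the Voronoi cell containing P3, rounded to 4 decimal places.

Area of P3's cell: 168.7876

1. box [0,63]×[0,33]: [(0, 0) (63, 0) (63, 33) (0, 33)]
2. ⊥bis P3·P0 via (54.275,14.4): [(63, 7.4927) (63, 33) (30.7803, 33)]  |A|=410.9191
3. ⊥bis P3·P1 via (51.715,19.1): [(50.4807, 17.4039) (63, 7.4927) (63, 33) (61.8304, 33)]  |A|=168.7876
4. ⊥bis P3·P2 via (37.28,13.075): [(50.4807, 17.4039) (63, 7.4927) (63, 33) (61.8304, 33)]  |A|=168.7876
5. canonical 4-gon: [(50.4807, 17.4039) (63, 7.4927) (63, 33) (61.8304, 33)]
6. shoelace: 168.7876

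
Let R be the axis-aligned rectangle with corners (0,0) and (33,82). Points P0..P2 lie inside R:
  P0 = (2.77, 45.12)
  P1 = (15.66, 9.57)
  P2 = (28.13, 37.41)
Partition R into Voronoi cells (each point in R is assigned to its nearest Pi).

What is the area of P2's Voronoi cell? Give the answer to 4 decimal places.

Area of P2's cell: 822.5844

1. box [0,33]×[0,82]: [(0, 0) (33, 0) (33, 82) (0, 82)]
2. ⊥bis P2·P0 via (15.45,41.265): [(2.9045, 0) (33, 0) (33, 82) (27.8343, 82)]  |A|=1445.7064
3. ⊥bis P2·P1 via (21.895,23.49): [(11.4662, 28.1612) (33, 18.5159) (33, 82) (27.8343, 82)]  |A|=822.5844
4. canonical 4-gon: [(11.4662, 28.1612) (33, 18.5159) (33, 82) (27.8343, 82)]
5. shoelace: 822.5844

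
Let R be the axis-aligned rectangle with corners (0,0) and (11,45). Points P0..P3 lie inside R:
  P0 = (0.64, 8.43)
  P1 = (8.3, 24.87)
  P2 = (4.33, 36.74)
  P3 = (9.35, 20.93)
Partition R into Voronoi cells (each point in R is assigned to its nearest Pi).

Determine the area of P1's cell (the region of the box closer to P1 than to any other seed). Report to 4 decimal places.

1. box [0,11]×[0,45]: [(0, 0) (11, 0) (11, 45) (0, 45)]
2. ⊥bis P1·P0 via (4.47,16.65): [(0, 18.7327) (11, 13.6074) (11, 45) (0, 45)]  |A|=317.1291
3. ⊥bis P1·P2 via (6.315,30.805): [(0, 28.6929) (0, 18.7327) (11, 13.6074) (11, 32.3719)]  |A|=157.9857
4. ⊥bis P1·P3 via (8.825,22.9): [(0, 28.6929) (0, 20.5482) (11, 23.4796) (11, 32.3719)]  |A|=93.7037
5. canonical 4-gon: [(0, 28.6929) (0, 20.5482) (11, 23.4796) (11, 32.3719)]
6. shoelace: 93.7037

Area of P1's cell: 93.7037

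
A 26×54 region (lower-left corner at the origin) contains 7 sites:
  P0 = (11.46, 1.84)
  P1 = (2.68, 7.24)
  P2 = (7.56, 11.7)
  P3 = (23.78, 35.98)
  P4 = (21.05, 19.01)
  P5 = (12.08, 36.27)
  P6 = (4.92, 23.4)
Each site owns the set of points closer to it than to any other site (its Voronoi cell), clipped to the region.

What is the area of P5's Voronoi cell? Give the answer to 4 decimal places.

1. box [0,26]×[0,54]: [(0, 0) (26, 0) (26, 54) (0, 54)]
2. ⊥bis P5·P0 via (11.77,19.055): [(0, 19.2669) (26, 18.7988) (26, 54) (0, 54)]  |A|=909.1459
3. ⊥bis P5·P1 via (7.38,21.755): [(0, 24.1447) (15.9509, 18.9797) (26, 18.7988) (26, 54) (0, 54)]  |A|=870.2439
4. ⊥bis P5·P2 via (9.82,23.985): [(0, 25.7915) (26, 21.0085) (26, 54) (0, 54)]  |A|=795.6002
5. ⊥bis P5·P3 via (17.93,36.125): [(0, 25.7915) (17.5936, 22.5549) (18.3731, 54) (0, 54)]  |A|=537.016
6. ⊥bis P5·P4 via (16.565,27.64): [(0, 25.7915) (9.6074, 24.0241) (17.7348, 28.2479) (18.3731, 54) (0, 54)]  |A|=514.1794
7. ⊥bis P5·P6 via (8.5,29.835): [(0, 34.5638) (14.4351, 26.5331) (17.7348, 28.2479) (18.3731, 54) (0, 54)]  |A|=434.5461
8. canonical 5-gon: [(0, 34.5638) (14.4351, 26.5331) (17.7348, 28.2479) (18.3731, 54) (0, 54)]
9. shoelace: 434.5461

Area of P5's cell: 434.5461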